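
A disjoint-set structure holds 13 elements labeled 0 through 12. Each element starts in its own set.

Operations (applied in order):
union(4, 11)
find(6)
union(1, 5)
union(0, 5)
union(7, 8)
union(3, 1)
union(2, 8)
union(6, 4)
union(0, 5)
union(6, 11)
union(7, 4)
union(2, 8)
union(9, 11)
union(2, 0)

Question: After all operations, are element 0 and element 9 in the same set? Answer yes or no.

Step 1: union(4, 11) -> merged; set of 4 now {4, 11}
Step 2: find(6) -> no change; set of 6 is {6}
Step 3: union(1, 5) -> merged; set of 1 now {1, 5}
Step 4: union(0, 5) -> merged; set of 0 now {0, 1, 5}
Step 5: union(7, 8) -> merged; set of 7 now {7, 8}
Step 6: union(3, 1) -> merged; set of 3 now {0, 1, 3, 5}
Step 7: union(2, 8) -> merged; set of 2 now {2, 7, 8}
Step 8: union(6, 4) -> merged; set of 6 now {4, 6, 11}
Step 9: union(0, 5) -> already same set; set of 0 now {0, 1, 3, 5}
Step 10: union(6, 11) -> already same set; set of 6 now {4, 6, 11}
Step 11: union(7, 4) -> merged; set of 7 now {2, 4, 6, 7, 8, 11}
Step 12: union(2, 8) -> already same set; set of 2 now {2, 4, 6, 7, 8, 11}
Step 13: union(9, 11) -> merged; set of 9 now {2, 4, 6, 7, 8, 9, 11}
Step 14: union(2, 0) -> merged; set of 2 now {0, 1, 2, 3, 4, 5, 6, 7, 8, 9, 11}
Set of 0: {0, 1, 2, 3, 4, 5, 6, 7, 8, 9, 11}; 9 is a member.

Answer: yes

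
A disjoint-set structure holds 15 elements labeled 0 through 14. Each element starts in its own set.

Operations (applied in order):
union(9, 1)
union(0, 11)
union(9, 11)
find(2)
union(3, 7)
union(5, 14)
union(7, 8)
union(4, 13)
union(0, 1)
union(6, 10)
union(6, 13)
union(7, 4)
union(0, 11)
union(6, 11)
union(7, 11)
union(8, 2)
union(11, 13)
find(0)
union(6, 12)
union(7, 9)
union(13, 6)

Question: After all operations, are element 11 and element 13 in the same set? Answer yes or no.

Answer: yes

Derivation:
Step 1: union(9, 1) -> merged; set of 9 now {1, 9}
Step 2: union(0, 11) -> merged; set of 0 now {0, 11}
Step 3: union(9, 11) -> merged; set of 9 now {0, 1, 9, 11}
Step 4: find(2) -> no change; set of 2 is {2}
Step 5: union(3, 7) -> merged; set of 3 now {3, 7}
Step 6: union(5, 14) -> merged; set of 5 now {5, 14}
Step 7: union(7, 8) -> merged; set of 7 now {3, 7, 8}
Step 8: union(4, 13) -> merged; set of 4 now {4, 13}
Step 9: union(0, 1) -> already same set; set of 0 now {0, 1, 9, 11}
Step 10: union(6, 10) -> merged; set of 6 now {6, 10}
Step 11: union(6, 13) -> merged; set of 6 now {4, 6, 10, 13}
Step 12: union(7, 4) -> merged; set of 7 now {3, 4, 6, 7, 8, 10, 13}
Step 13: union(0, 11) -> already same set; set of 0 now {0, 1, 9, 11}
Step 14: union(6, 11) -> merged; set of 6 now {0, 1, 3, 4, 6, 7, 8, 9, 10, 11, 13}
Step 15: union(7, 11) -> already same set; set of 7 now {0, 1, 3, 4, 6, 7, 8, 9, 10, 11, 13}
Step 16: union(8, 2) -> merged; set of 8 now {0, 1, 2, 3, 4, 6, 7, 8, 9, 10, 11, 13}
Step 17: union(11, 13) -> already same set; set of 11 now {0, 1, 2, 3, 4, 6, 7, 8, 9, 10, 11, 13}
Step 18: find(0) -> no change; set of 0 is {0, 1, 2, 3, 4, 6, 7, 8, 9, 10, 11, 13}
Step 19: union(6, 12) -> merged; set of 6 now {0, 1, 2, 3, 4, 6, 7, 8, 9, 10, 11, 12, 13}
Step 20: union(7, 9) -> already same set; set of 7 now {0, 1, 2, 3, 4, 6, 7, 8, 9, 10, 11, 12, 13}
Step 21: union(13, 6) -> already same set; set of 13 now {0, 1, 2, 3, 4, 6, 7, 8, 9, 10, 11, 12, 13}
Set of 11: {0, 1, 2, 3, 4, 6, 7, 8, 9, 10, 11, 12, 13}; 13 is a member.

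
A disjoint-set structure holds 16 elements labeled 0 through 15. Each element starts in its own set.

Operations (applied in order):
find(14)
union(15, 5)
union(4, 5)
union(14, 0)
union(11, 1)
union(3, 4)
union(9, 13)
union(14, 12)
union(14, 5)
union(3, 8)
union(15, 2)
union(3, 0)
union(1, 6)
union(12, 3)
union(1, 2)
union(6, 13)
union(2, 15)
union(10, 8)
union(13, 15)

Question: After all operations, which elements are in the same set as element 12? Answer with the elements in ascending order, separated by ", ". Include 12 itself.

Answer: 0, 1, 2, 3, 4, 5, 6, 8, 9, 10, 11, 12, 13, 14, 15

Derivation:
Step 1: find(14) -> no change; set of 14 is {14}
Step 2: union(15, 5) -> merged; set of 15 now {5, 15}
Step 3: union(4, 5) -> merged; set of 4 now {4, 5, 15}
Step 4: union(14, 0) -> merged; set of 14 now {0, 14}
Step 5: union(11, 1) -> merged; set of 11 now {1, 11}
Step 6: union(3, 4) -> merged; set of 3 now {3, 4, 5, 15}
Step 7: union(9, 13) -> merged; set of 9 now {9, 13}
Step 8: union(14, 12) -> merged; set of 14 now {0, 12, 14}
Step 9: union(14, 5) -> merged; set of 14 now {0, 3, 4, 5, 12, 14, 15}
Step 10: union(3, 8) -> merged; set of 3 now {0, 3, 4, 5, 8, 12, 14, 15}
Step 11: union(15, 2) -> merged; set of 15 now {0, 2, 3, 4, 5, 8, 12, 14, 15}
Step 12: union(3, 0) -> already same set; set of 3 now {0, 2, 3, 4, 5, 8, 12, 14, 15}
Step 13: union(1, 6) -> merged; set of 1 now {1, 6, 11}
Step 14: union(12, 3) -> already same set; set of 12 now {0, 2, 3, 4, 5, 8, 12, 14, 15}
Step 15: union(1, 2) -> merged; set of 1 now {0, 1, 2, 3, 4, 5, 6, 8, 11, 12, 14, 15}
Step 16: union(6, 13) -> merged; set of 6 now {0, 1, 2, 3, 4, 5, 6, 8, 9, 11, 12, 13, 14, 15}
Step 17: union(2, 15) -> already same set; set of 2 now {0, 1, 2, 3, 4, 5, 6, 8, 9, 11, 12, 13, 14, 15}
Step 18: union(10, 8) -> merged; set of 10 now {0, 1, 2, 3, 4, 5, 6, 8, 9, 10, 11, 12, 13, 14, 15}
Step 19: union(13, 15) -> already same set; set of 13 now {0, 1, 2, 3, 4, 5, 6, 8, 9, 10, 11, 12, 13, 14, 15}
Component of 12: {0, 1, 2, 3, 4, 5, 6, 8, 9, 10, 11, 12, 13, 14, 15}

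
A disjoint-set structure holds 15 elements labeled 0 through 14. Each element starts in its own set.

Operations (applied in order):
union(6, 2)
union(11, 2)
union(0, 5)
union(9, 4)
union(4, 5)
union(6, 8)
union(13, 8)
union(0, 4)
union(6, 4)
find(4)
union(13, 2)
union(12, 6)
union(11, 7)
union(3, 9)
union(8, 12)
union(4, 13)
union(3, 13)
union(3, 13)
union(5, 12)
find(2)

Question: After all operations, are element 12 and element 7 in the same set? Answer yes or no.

Step 1: union(6, 2) -> merged; set of 6 now {2, 6}
Step 2: union(11, 2) -> merged; set of 11 now {2, 6, 11}
Step 3: union(0, 5) -> merged; set of 0 now {0, 5}
Step 4: union(9, 4) -> merged; set of 9 now {4, 9}
Step 5: union(4, 5) -> merged; set of 4 now {0, 4, 5, 9}
Step 6: union(6, 8) -> merged; set of 6 now {2, 6, 8, 11}
Step 7: union(13, 8) -> merged; set of 13 now {2, 6, 8, 11, 13}
Step 8: union(0, 4) -> already same set; set of 0 now {0, 4, 5, 9}
Step 9: union(6, 4) -> merged; set of 6 now {0, 2, 4, 5, 6, 8, 9, 11, 13}
Step 10: find(4) -> no change; set of 4 is {0, 2, 4, 5, 6, 8, 9, 11, 13}
Step 11: union(13, 2) -> already same set; set of 13 now {0, 2, 4, 5, 6, 8, 9, 11, 13}
Step 12: union(12, 6) -> merged; set of 12 now {0, 2, 4, 5, 6, 8, 9, 11, 12, 13}
Step 13: union(11, 7) -> merged; set of 11 now {0, 2, 4, 5, 6, 7, 8, 9, 11, 12, 13}
Step 14: union(3, 9) -> merged; set of 3 now {0, 2, 3, 4, 5, 6, 7, 8, 9, 11, 12, 13}
Step 15: union(8, 12) -> already same set; set of 8 now {0, 2, 3, 4, 5, 6, 7, 8, 9, 11, 12, 13}
Step 16: union(4, 13) -> already same set; set of 4 now {0, 2, 3, 4, 5, 6, 7, 8, 9, 11, 12, 13}
Step 17: union(3, 13) -> already same set; set of 3 now {0, 2, 3, 4, 5, 6, 7, 8, 9, 11, 12, 13}
Step 18: union(3, 13) -> already same set; set of 3 now {0, 2, 3, 4, 5, 6, 7, 8, 9, 11, 12, 13}
Step 19: union(5, 12) -> already same set; set of 5 now {0, 2, 3, 4, 5, 6, 7, 8, 9, 11, 12, 13}
Step 20: find(2) -> no change; set of 2 is {0, 2, 3, 4, 5, 6, 7, 8, 9, 11, 12, 13}
Set of 12: {0, 2, 3, 4, 5, 6, 7, 8, 9, 11, 12, 13}; 7 is a member.

Answer: yes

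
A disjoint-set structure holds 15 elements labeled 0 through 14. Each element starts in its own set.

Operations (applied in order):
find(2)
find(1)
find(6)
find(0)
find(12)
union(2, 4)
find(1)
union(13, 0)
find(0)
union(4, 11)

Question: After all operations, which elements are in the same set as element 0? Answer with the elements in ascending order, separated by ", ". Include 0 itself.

Answer: 0, 13

Derivation:
Step 1: find(2) -> no change; set of 2 is {2}
Step 2: find(1) -> no change; set of 1 is {1}
Step 3: find(6) -> no change; set of 6 is {6}
Step 4: find(0) -> no change; set of 0 is {0}
Step 5: find(12) -> no change; set of 12 is {12}
Step 6: union(2, 4) -> merged; set of 2 now {2, 4}
Step 7: find(1) -> no change; set of 1 is {1}
Step 8: union(13, 0) -> merged; set of 13 now {0, 13}
Step 9: find(0) -> no change; set of 0 is {0, 13}
Step 10: union(4, 11) -> merged; set of 4 now {2, 4, 11}
Component of 0: {0, 13}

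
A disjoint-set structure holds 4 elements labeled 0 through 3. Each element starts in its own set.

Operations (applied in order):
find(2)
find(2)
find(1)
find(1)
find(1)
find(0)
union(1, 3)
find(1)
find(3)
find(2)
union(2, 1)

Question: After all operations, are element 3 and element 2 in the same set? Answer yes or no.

Step 1: find(2) -> no change; set of 2 is {2}
Step 2: find(2) -> no change; set of 2 is {2}
Step 3: find(1) -> no change; set of 1 is {1}
Step 4: find(1) -> no change; set of 1 is {1}
Step 5: find(1) -> no change; set of 1 is {1}
Step 6: find(0) -> no change; set of 0 is {0}
Step 7: union(1, 3) -> merged; set of 1 now {1, 3}
Step 8: find(1) -> no change; set of 1 is {1, 3}
Step 9: find(3) -> no change; set of 3 is {1, 3}
Step 10: find(2) -> no change; set of 2 is {2}
Step 11: union(2, 1) -> merged; set of 2 now {1, 2, 3}
Set of 3: {1, 2, 3}; 2 is a member.

Answer: yes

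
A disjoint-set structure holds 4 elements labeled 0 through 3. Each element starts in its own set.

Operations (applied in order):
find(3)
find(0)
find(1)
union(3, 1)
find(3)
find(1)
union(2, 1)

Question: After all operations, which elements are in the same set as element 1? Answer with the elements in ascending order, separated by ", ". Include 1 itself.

Step 1: find(3) -> no change; set of 3 is {3}
Step 2: find(0) -> no change; set of 0 is {0}
Step 3: find(1) -> no change; set of 1 is {1}
Step 4: union(3, 1) -> merged; set of 3 now {1, 3}
Step 5: find(3) -> no change; set of 3 is {1, 3}
Step 6: find(1) -> no change; set of 1 is {1, 3}
Step 7: union(2, 1) -> merged; set of 2 now {1, 2, 3}
Component of 1: {1, 2, 3}

Answer: 1, 2, 3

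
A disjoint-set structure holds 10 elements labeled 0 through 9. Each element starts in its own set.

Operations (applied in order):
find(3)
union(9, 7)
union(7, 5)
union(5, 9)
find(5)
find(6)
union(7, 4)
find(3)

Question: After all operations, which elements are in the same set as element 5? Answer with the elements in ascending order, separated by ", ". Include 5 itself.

Step 1: find(3) -> no change; set of 3 is {3}
Step 2: union(9, 7) -> merged; set of 9 now {7, 9}
Step 3: union(7, 5) -> merged; set of 7 now {5, 7, 9}
Step 4: union(5, 9) -> already same set; set of 5 now {5, 7, 9}
Step 5: find(5) -> no change; set of 5 is {5, 7, 9}
Step 6: find(6) -> no change; set of 6 is {6}
Step 7: union(7, 4) -> merged; set of 7 now {4, 5, 7, 9}
Step 8: find(3) -> no change; set of 3 is {3}
Component of 5: {4, 5, 7, 9}

Answer: 4, 5, 7, 9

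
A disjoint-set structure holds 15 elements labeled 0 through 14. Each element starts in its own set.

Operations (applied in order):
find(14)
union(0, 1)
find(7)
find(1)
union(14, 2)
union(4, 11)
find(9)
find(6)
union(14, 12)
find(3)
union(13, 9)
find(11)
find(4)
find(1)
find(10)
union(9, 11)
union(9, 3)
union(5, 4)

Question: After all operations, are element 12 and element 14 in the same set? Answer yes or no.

Step 1: find(14) -> no change; set of 14 is {14}
Step 2: union(0, 1) -> merged; set of 0 now {0, 1}
Step 3: find(7) -> no change; set of 7 is {7}
Step 4: find(1) -> no change; set of 1 is {0, 1}
Step 5: union(14, 2) -> merged; set of 14 now {2, 14}
Step 6: union(4, 11) -> merged; set of 4 now {4, 11}
Step 7: find(9) -> no change; set of 9 is {9}
Step 8: find(6) -> no change; set of 6 is {6}
Step 9: union(14, 12) -> merged; set of 14 now {2, 12, 14}
Step 10: find(3) -> no change; set of 3 is {3}
Step 11: union(13, 9) -> merged; set of 13 now {9, 13}
Step 12: find(11) -> no change; set of 11 is {4, 11}
Step 13: find(4) -> no change; set of 4 is {4, 11}
Step 14: find(1) -> no change; set of 1 is {0, 1}
Step 15: find(10) -> no change; set of 10 is {10}
Step 16: union(9, 11) -> merged; set of 9 now {4, 9, 11, 13}
Step 17: union(9, 3) -> merged; set of 9 now {3, 4, 9, 11, 13}
Step 18: union(5, 4) -> merged; set of 5 now {3, 4, 5, 9, 11, 13}
Set of 12: {2, 12, 14}; 14 is a member.

Answer: yes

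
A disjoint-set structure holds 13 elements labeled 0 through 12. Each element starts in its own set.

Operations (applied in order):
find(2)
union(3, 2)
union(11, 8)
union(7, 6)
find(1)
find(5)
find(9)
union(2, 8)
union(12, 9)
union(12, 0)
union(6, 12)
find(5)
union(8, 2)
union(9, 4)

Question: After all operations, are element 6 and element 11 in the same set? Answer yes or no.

Answer: no

Derivation:
Step 1: find(2) -> no change; set of 2 is {2}
Step 2: union(3, 2) -> merged; set of 3 now {2, 3}
Step 3: union(11, 8) -> merged; set of 11 now {8, 11}
Step 4: union(7, 6) -> merged; set of 7 now {6, 7}
Step 5: find(1) -> no change; set of 1 is {1}
Step 6: find(5) -> no change; set of 5 is {5}
Step 7: find(9) -> no change; set of 9 is {9}
Step 8: union(2, 8) -> merged; set of 2 now {2, 3, 8, 11}
Step 9: union(12, 9) -> merged; set of 12 now {9, 12}
Step 10: union(12, 0) -> merged; set of 12 now {0, 9, 12}
Step 11: union(6, 12) -> merged; set of 6 now {0, 6, 7, 9, 12}
Step 12: find(5) -> no change; set of 5 is {5}
Step 13: union(8, 2) -> already same set; set of 8 now {2, 3, 8, 11}
Step 14: union(9, 4) -> merged; set of 9 now {0, 4, 6, 7, 9, 12}
Set of 6: {0, 4, 6, 7, 9, 12}; 11 is not a member.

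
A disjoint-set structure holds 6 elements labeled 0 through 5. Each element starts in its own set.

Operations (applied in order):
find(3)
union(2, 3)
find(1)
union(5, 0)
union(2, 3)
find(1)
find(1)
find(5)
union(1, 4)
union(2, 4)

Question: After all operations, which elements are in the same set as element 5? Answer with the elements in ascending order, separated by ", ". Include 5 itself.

Step 1: find(3) -> no change; set of 3 is {3}
Step 2: union(2, 3) -> merged; set of 2 now {2, 3}
Step 3: find(1) -> no change; set of 1 is {1}
Step 4: union(5, 0) -> merged; set of 5 now {0, 5}
Step 5: union(2, 3) -> already same set; set of 2 now {2, 3}
Step 6: find(1) -> no change; set of 1 is {1}
Step 7: find(1) -> no change; set of 1 is {1}
Step 8: find(5) -> no change; set of 5 is {0, 5}
Step 9: union(1, 4) -> merged; set of 1 now {1, 4}
Step 10: union(2, 4) -> merged; set of 2 now {1, 2, 3, 4}
Component of 5: {0, 5}

Answer: 0, 5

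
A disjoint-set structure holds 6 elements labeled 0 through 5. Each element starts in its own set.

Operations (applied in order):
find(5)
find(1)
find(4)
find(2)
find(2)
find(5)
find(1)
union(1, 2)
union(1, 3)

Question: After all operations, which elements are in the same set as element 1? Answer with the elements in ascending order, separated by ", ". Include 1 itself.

Answer: 1, 2, 3

Derivation:
Step 1: find(5) -> no change; set of 5 is {5}
Step 2: find(1) -> no change; set of 1 is {1}
Step 3: find(4) -> no change; set of 4 is {4}
Step 4: find(2) -> no change; set of 2 is {2}
Step 5: find(2) -> no change; set of 2 is {2}
Step 6: find(5) -> no change; set of 5 is {5}
Step 7: find(1) -> no change; set of 1 is {1}
Step 8: union(1, 2) -> merged; set of 1 now {1, 2}
Step 9: union(1, 3) -> merged; set of 1 now {1, 2, 3}
Component of 1: {1, 2, 3}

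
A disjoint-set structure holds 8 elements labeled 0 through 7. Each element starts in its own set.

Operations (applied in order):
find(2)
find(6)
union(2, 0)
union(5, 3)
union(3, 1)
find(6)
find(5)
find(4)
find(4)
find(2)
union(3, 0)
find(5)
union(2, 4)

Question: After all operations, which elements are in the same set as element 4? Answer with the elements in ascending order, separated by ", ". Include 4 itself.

Answer: 0, 1, 2, 3, 4, 5

Derivation:
Step 1: find(2) -> no change; set of 2 is {2}
Step 2: find(6) -> no change; set of 6 is {6}
Step 3: union(2, 0) -> merged; set of 2 now {0, 2}
Step 4: union(5, 3) -> merged; set of 5 now {3, 5}
Step 5: union(3, 1) -> merged; set of 3 now {1, 3, 5}
Step 6: find(6) -> no change; set of 6 is {6}
Step 7: find(5) -> no change; set of 5 is {1, 3, 5}
Step 8: find(4) -> no change; set of 4 is {4}
Step 9: find(4) -> no change; set of 4 is {4}
Step 10: find(2) -> no change; set of 2 is {0, 2}
Step 11: union(3, 0) -> merged; set of 3 now {0, 1, 2, 3, 5}
Step 12: find(5) -> no change; set of 5 is {0, 1, 2, 3, 5}
Step 13: union(2, 4) -> merged; set of 2 now {0, 1, 2, 3, 4, 5}
Component of 4: {0, 1, 2, 3, 4, 5}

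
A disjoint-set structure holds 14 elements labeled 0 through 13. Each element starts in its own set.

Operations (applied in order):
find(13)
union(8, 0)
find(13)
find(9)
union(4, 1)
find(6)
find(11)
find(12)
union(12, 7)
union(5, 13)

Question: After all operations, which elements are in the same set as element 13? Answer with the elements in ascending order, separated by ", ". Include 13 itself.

Answer: 5, 13

Derivation:
Step 1: find(13) -> no change; set of 13 is {13}
Step 2: union(8, 0) -> merged; set of 8 now {0, 8}
Step 3: find(13) -> no change; set of 13 is {13}
Step 4: find(9) -> no change; set of 9 is {9}
Step 5: union(4, 1) -> merged; set of 4 now {1, 4}
Step 6: find(6) -> no change; set of 6 is {6}
Step 7: find(11) -> no change; set of 11 is {11}
Step 8: find(12) -> no change; set of 12 is {12}
Step 9: union(12, 7) -> merged; set of 12 now {7, 12}
Step 10: union(5, 13) -> merged; set of 5 now {5, 13}
Component of 13: {5, 13}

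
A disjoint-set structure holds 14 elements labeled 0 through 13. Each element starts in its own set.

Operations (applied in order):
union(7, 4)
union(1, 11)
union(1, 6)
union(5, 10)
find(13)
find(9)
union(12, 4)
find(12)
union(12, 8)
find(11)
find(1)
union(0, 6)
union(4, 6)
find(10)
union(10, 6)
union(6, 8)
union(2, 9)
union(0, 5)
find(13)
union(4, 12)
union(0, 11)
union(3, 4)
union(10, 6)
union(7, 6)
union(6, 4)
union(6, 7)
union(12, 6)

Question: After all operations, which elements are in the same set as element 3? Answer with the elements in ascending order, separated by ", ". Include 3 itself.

Step 1: union(7, 4) -> merged; set of 7 now {4, 7}
Step 2: union(1, 11) -> merged; set of 1 now {1, 11}
Step 3: union(1, 6) -> merged; set of 1 now {1, 6, 11}
Step 4: union(5, 10) -> merged; set of 5 now {5, 10}
Step 5: find(13) -> no change; set of 13 is {13}
Step 6: find(9) -> no change; set of 9 is {9}
Step 7: union(12, 4) -> merged; set of 12 now {4, 7, 12}
Step 8: find(12) -> no change; set of 12 is {4, 7, 12}
Step 9: union(12, 8) -> merged; set of 12 now {4, 7, 8, 12}
Step 10: find(11) -> no change; set of 11 is {1, 6, 11}
Step 11: find(1) -> no change; set of 1 is {1, 6, 11}
Step 12: union(0, 6) -> merged; set of 0 now {0, 1, 6, 11}
Step 13: union(4, 6) -> merged; set of 4 now {0, 1, 4, 6, 7, 8, 11, 12}
Step 14: find(10) -> no change; set of 10 is {5, 10}
Step 15: union(10, 6) -> merged; set of 10 now {0, 1, 4, 5, 6, 7, 8, 10, 11, 12}
Step 16: union(6, 8) -> already same set; set of 6 now {0, 1, 4, 5, 6, 7, 8, 10, 11, 12}
Step 17: union(2, 9) -> merged; set of 2 now {2, 9}
Step 18: union(0, 5) -> already same set; set of 0 now {0, 1, 4, 5, 6, 7, 8, 10, 11, 12}
Step 19: find(13) -> no change; set of 13 is {13}
Step 20: union(4, 12) -> already same set; set of 4 now {0, 1, 4, 5, 6, 7, 8, 10, 11, 12}
Step 21: union(0, 11) -> already same set; set of 0 now {0, 1, 4, 5, 6, 7, 8, 10, 11, 12}
Step 22: union(3, 4) -> merged; set of 3 now {0, 1, 3, 4, 5, 6, 7, 8, 10, 11, 12}
Step 23: union(10, 6) -> already same set; set of 10 now {0, 1, 3, 4, 5, 6, 7, 8, 10, 11, 12}
Step 24: union(7, 6) -> already same set; set of 7 now {0, 1, 3, 4, 5, 6, 7, 8, 10, 11, 12}
Step 25: union(6, 4) -> already same set; set of 6 now {0, 1, 3, 4, 5, 6, 7, 8, 10, 11, 12}
Step 26: union(6, 7) -> already same set; set of 6 now {0, 1, 3, 4, 5, 6, 7, 8, 10, 11, 12}
Step 27: union(12, 6) -> already same set; set of 12 now {0, 1, 3, 4, 5, 6, 7, 8, 10, 11, 12}
Component of 3: {0, 1, 3, 4, 5, 6, 7, 8, 10, 11, 12}

Answer: 0, 1, 3, 4, 5, 6, 7, 8, 10, 11, 12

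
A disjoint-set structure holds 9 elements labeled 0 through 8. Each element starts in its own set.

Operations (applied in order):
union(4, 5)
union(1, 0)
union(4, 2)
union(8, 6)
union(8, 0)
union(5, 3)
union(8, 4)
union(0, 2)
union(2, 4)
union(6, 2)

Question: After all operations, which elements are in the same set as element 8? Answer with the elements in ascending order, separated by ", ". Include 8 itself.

Answer: 0, 1, 2, 3, 4, 5, 6, 8

Derivation:
Step 1: union(4, 5) -> merged; set of 4 now {4, 5}
Step 2: union(1, 0) -> merged; set of 1 now {0, 1}
Step 3: union(4, 2) -> merged; set of 4 now {2, 4, 5}
Step 4: union(8, 6) -> merged; set of 8 now {6, 8}
Step 5: union(8, 0) -> merged; set of 8 now {0, 1, 6, 8}
Step 6: union(5, 3) -> merged; set of 5 now {2, 3, 4, 5}
Step 7: union(8, 4) -> merged; set of 8 now {0, 1, 2, 3, 4, 5, 6, 8}
Step 8: union(0, 2) -> already same set; set of 0 now {0, 1, 2, 3, 4, 5, 6, 8}
Step 9: union(2, 4) -> already same set; set of 2 now {0, 1, 2, 3, 4, 5, 6, 8}
Step 10: union(6, 2) -> already same set; set of 6 now {0, 1, 2, 3, 4, 5, 6, 8}
Component of 8: {0, 1, 2, 3, 4, 5, 6, 8}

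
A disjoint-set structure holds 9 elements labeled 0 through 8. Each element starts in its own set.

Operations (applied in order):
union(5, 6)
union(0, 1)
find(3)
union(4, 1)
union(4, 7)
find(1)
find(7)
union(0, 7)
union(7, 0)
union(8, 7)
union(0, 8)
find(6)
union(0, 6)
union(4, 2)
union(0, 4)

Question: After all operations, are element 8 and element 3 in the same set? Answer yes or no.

Answer: no

Derivation:
Step 1: union(5, 6) -> merged; set of 5 now {5, 6}
Step 2: union(0, 1) -> merged; set of 0 now {0, 1}
Step 3: find(3) -> no change; set of 3 is {3}
Step 4: union(4, 1) -> merged; set of 4 now {0, 1, 4}
Step 5: union(4, 7) -> merged; set of 4 now {0, 1, 4, 7}
Step 6: find(1) -> no change; set of 1 is {0, 1, 4, 7}
Step 7: find(7) -> no change; set of 7 is {0, 1, 4, 7}
Step 8: union(0, 7) -> already same set; set of 0 now {0, 1, 4, 7}
Step 9: union(7, 0) -> already same set; set of 7 now {0, 1, 4, 7}
Step 10: union(8, 7) -> merged; set of 8 now {0, 1, 4, 7, 8}
Step 11: union(0, 8) -> already same set; set of 0 now {0, 1, 4, 7, 8}
Step 12: find(6) -> no change; set of 6 is {5, 6}
Step 13: union(0, 6) -> merged; set of 0 now {0, 1, 4, 5, 6, 7, 8}
Step 14: union(4, 2) -> merged; set of 4 now {0, 1, 2, 4, 5, 6, 7, 8}
Step 15: union(0, 4) -> already same set; set of 0 now {0, 1, 2, 4, 5, 6, 7, 8}
Set of 8: {0, 1, 2, 4, 5, 6, 7, 8}; 3 is not a member.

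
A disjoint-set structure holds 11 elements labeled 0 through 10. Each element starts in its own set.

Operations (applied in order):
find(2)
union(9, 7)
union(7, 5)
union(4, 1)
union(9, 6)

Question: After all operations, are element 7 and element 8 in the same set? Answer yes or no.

Step 1: find(2) -> no change; set of 2 is {2}
Step 2: union(9, 7) -> merged; set of 9 now {7, 9}
Step 3: union(7, 5) -> merged; set of 7 now {5, 7, 9}
Step 4: union(4, 1) -> merged; set of 4 now {1, 4}
Step 5: union(9, 6) -> merged; set of 9 now {5, 6, 7, 9}
Set of 7: {5, 6, 7, 9}; 8 is not a member.

Answer: no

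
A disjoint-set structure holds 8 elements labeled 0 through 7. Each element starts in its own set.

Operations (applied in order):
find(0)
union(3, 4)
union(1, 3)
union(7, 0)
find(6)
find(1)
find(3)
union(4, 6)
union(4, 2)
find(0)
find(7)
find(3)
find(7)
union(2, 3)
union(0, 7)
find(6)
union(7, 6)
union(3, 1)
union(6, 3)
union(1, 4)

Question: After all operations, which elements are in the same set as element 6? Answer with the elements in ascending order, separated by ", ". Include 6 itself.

Step 1: find(0) -> no change; set of 0 is {0}
Step 2: union(3, 4) -> merged; set of 3 now {3, 4}
Step 3: union(1, 3) -> merged; set of 1 now {1, 3, 4}
Step 4: union(7, 0) -> merged; set of 7 now {0, 7}
Step 5: find(6) -> no change; set of 6 is {6}
Step 6: find(1) -> no change; set of 1 is {1, 3, 4}
Step 7: find(3) -> no change; set of 3 is {1, 3, 4}
Step 8: union(4, 6) -> merged; set of 4 now {1, 3, 4, 6}
Step 9: union(4, 2) -> merged; set of 4 now {1, 2, 3, 4, 6}
Step 10: find(0) -> no change; set of 0 is {0, 7}
Step 11: find(7) -> no change; set of 7 is {0, 7}
Step 12: find(3) -> no change; set of 3 is {1, 2, 3, 4, 6}
Step 13: find(7) -> no change; set of 7 is {0, 7}
Step 14: union(2, 3) -> already same set; set of 2 now {1, 2, 3, 4, 6}
Step 15: union(0, 7) -> already same set; set of 0 now {0, 7}
Step 16: find(6) -> no change; set of 6 is {1, 2, 3, 4, 6}
Step 17: union(7, 6) -> merged; set of 7 now {0, 1, 2, 3, 4, 6, 7}
Step 18: union(3, 1) -> already same set; set of 3 now {0, 1, 2, 3, 4, 6, 7}
Step 19: union(6, 3) -> already same set; set of 6 now {0, 1, 2, 3, 4, 6, 7}
Step 20: union(1, 4) -> already same set; set of 1 now {0, 1, 2, 3, 4, 6, 7}
Component of 6: {0, 1, 2, 3, 4, 6, 7}

Answer: 0, 1, 2, 3, 4, 6, 7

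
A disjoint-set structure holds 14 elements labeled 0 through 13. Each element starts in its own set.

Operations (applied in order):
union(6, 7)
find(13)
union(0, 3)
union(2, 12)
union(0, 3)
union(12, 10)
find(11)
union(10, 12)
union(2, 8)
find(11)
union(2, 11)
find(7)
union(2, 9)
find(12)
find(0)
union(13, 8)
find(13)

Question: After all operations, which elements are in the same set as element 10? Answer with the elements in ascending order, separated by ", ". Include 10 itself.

Step 1: union(6, 7) -> merged; set of 6 now {6, 7}
Step 2: find(13) -> no change; set of 13 is {13}
Step 3: union(0, 3) -> merged; set of 0 now {0, 3}
Step 4: union(2, 12) -> merged; set of 2 now {2, 12}
Step 5: union(0, 3) -> already same set; set of 0 now {0, 3}
Step 6: union(12, 10) -> merged; set of 12 now {2, 10, 12}
Step 7: find(11) -> no change; set of 11 is {11}
Step 8: union(10, 12) -> already same set; set of 10 now {2, 10, 12}
Step 9: union(2, 8) -> merged; set of 2 now {2, 8, 10, 12}
Step 10: find(11) -> no change; set of 11 is {11}
Step 11: union(2, 11) -> merged; set of 2 now {2, 8, 10, 11, 12}
Step 12: find(7) -> no change; set of 7 is {6, 7}
Step 13: union(2, 9) -> merged; set of 2 now {2, 8, 9, 10, 11, 12}
Step 14: find(12) -> no change; set of 12 is {2, 8, 9, 10, 11, 12}
Step 15: find(0) -> no change; set of 0 is {0, 3}
Step 16: union(13, 8) -> merged; set of 13 now {2, 8, 9, 10, 11, 12, 13}
Step 17: find(13) -> no change; set of 13 is {2, 8, 9, 10, 11, 12, 13}
Component of 10: {2, 8, 9, 10, 11, 12, 13}

Answer: 2, 8, 9, 10, 11, 12, 13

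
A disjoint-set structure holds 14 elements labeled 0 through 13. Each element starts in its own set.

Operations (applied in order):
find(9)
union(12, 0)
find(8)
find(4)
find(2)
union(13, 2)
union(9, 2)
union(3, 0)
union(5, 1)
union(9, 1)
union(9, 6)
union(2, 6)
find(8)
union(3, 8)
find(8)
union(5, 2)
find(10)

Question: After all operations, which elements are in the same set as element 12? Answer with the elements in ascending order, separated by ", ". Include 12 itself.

Step 1: find(9) -> no change; set of 9 is {9}
Step 2: union(12, 0) -> merged; set of 12 now {0, 12}
Step 3: find(8) -> no change; set of 8 is {8}
Step 4: find(4) -> no change; set of 4 is {4}
Step 5: find(2) -> no change; set of 2 is {2}
Step 6: union(13, 2) -> merged; set of 13 now {2, 13}
Step 7: union(9, 2) -> merged; set of 9 now {2, 9, 13}
Step 8: union(3, 0) -> merged; set of 3 now {0, 3, 12}
Step 9: union(5, 1) -> merged; set of 5 now {1, 5}
Step 10: union(9, 1) -> merged; set of 9 now {1, 2, 5, 9, 13}
Step 11: union(9, 6) -> merged; set of 9 now {1, 2, 5, 6, 9, 13}
Step 12: union(2, 6) -> already same set; set of 2 now {1, 2, 5, 6, 9, 13}
Step 13: find(8) -> no change; set of 8 is {8}
Step 14: union(3, 8) -> merged; set of 3 now {0, 3, 8, 12}
Step 15: find(8) -> no change; set of 8 is {0, 3, 8, 12}
Step 16: union(5, 2) -> already same set; set of 5 now {1, 2, 5, 6, 9, 13}
Step 17: find(10) -> no change; set of 10 is {10}
Component of 12: {0, 3, 8, 12}

Answer: 0, 3, 8, 12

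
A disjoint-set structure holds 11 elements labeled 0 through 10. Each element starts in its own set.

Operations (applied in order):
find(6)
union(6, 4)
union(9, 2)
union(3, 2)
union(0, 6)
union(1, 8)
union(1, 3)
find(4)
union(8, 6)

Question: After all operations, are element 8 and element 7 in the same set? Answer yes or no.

Answer: no

Derivation:
Step 1: find(6) -> no change; set of 6 is {6}
Step 2: union(6, 4) -> merged; set of 6 now {4, 6}
Step 3: union(9, 2) -> merged; set of 9 now {2, 9}
Step 4: union(3, 2) -> merged; set of 3 now {2, 3, 9}
Step 5: union(0, 6) -> merged; set of 0 now {0, 4, 6}
Step 6: union(1, 8) -> merged; set of 1 now {1, 8}
Step 7: union(1, 3) -> merged; set of 1 now {1, 2, 3, 8, 9}
Step 8: find(4) -> no change; set of 4 is {0, 4, 6}
Step 9: union(8, 6) -> merged; set of 8 now {0, 1, 2, 3, 4, 6, 8, 9}
Set of 8: {0, 1, 2, 3, 4, 6, 8, 9}; 7 is not a member.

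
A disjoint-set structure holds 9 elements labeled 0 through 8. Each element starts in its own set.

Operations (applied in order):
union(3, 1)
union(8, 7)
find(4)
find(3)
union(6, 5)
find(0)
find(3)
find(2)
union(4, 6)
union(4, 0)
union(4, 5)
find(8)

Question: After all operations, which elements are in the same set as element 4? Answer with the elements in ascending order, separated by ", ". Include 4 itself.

Answer: 0, 4, 5, 6

Derivation:
Step 1: union(3, 1) -> merged; set of 3 now {1, 3}
Step 2: union(8, 7) -> merged; set of 8 now {7, 8}
Step 3: find(4) -> no change; set of 4 is {4}
Step 4: find(3) -> no change; set of 3 is {1, 3}
Step 5: union(6, 5) -> merged; set of 6 now {5, 6}
Step 6: find(0) -> no change; set of 0 is {0}
Step 7: find(3) -> no change; set of 3 is {1, 3}
Step 8: find(2) -> no change; set of 2 is {2}
Step 9: union(4, 6) -> merged; set of 4 now {4, 5, 6}
Step 10: union(4, 0) -> merged; set of 4 now {0, 4, 5, 6}
Step 11: union(4, 5) -> already same set; set of 4 now {0, 4, 5, 6}
Step 12: find(8) -> no change; set of 8 is {7, 8}
Component of 4: {0, 4, 5, 6}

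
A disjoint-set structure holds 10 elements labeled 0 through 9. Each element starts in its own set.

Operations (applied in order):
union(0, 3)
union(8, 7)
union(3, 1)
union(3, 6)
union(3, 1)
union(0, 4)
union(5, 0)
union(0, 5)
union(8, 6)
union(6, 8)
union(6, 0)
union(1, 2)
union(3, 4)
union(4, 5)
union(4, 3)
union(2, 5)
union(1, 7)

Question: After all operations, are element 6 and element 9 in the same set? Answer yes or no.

Answer: no

Derivation:
Step 1: union(0, 3) -> merged; set of 0 now {0, 3}
Step 2: union(8, 7) -> merged; set of 8 now {7, 8}
Step 3: union(3, 1) -> merged; set of 3 now {0, 1, 3}
Step 4: union(3, 6) -> merged; set of 3 now {0, 1, 3, 6}
Step 5: union(3, 1) -> already same set; set of 3 now {0, 1, 3, 6}
Step 6: union(0, 4) -> merged; set of 0 now {0, 1, 3, 4, 6}
Step 7: union(5, 0) -> merged; set of 5 now {0, 1, 3, 4, 5, 6}
Step 8: union(0, 5) -> already same set; set of 0 now {0, 1, 3, 4, 5, 6}
Step 9: union(8, 6) -> merged; set of 8 now {0, 1, 3, 4, 5, 6, 7, 8}
Step 10: union(6, 8) -> already same set; set of 6 now {0, 1, 3, 4, 5, 6, 7, 8}
Step 11: union(6, 0) -> already same set; set of 6 now {0, 1, 3, 4, 5, 6, 7, 8}
Step 12: union(1, 2) -> merged; set of 1 now {0, 1, 2, 3, 4, 5, 6, 7, 8}
Step 13: union(3, 4) -> already same set; set of 3 now {0, 1, 2, 3, 4, 5, 6, 7, 8}
Step 14: union(4, 5) -> already same set; set of 4 now {0, 1, 2, 3, 4, 5, 6, 7, 8}
Step 15: union(4, 3) -> already same set; set of 4 now {0, 1, 2, 3, 4, 5, 6, 7, 8}
Step 16: union(2, 5) -> already same set; set of 2 now {0, 1, 2, 3, 4, 5, 6, 7, 8}
Step 17: union(1, 7) -> already same set; set of 1 now {0, 1, 2, 3, 4, 5, 6, 7, 8}
Set of 6: {0, 1, 2, 3, 4, 5, 6, 7, 8}; 9 is not a member.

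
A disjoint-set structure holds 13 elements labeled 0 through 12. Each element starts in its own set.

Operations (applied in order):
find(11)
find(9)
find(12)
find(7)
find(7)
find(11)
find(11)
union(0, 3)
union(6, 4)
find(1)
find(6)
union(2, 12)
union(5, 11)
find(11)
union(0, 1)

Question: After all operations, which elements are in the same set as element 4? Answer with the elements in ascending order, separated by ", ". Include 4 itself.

Step 1: find(11) -> no change; set of 11 is {11}
Step 2: find(9) -> no change; set of 9 is {9}
Step 3: find(12) -> no change; set of 12 is {12}
Step 4: find(7) -> no change; set of 7 is {7}
Step 5: find(7) -> no change; set of 7 is {7}
Step 6: find(11) -> no change; set of 11 is {11}
Step 7: find(11) -> no change; set of 11 is {11}
Step 8: union(0, 3) -> merged; set of 0 now {0, 3}
Step 9: union(6, 4) -> merged; set of 6 now {4, 6}
Step 10: find(1) -> no change; set of 1 is {1}
Step 11: find(6) -> no change; set of 6 is {4, 6}
Step 12: union(2, 12) -> merged; set of 2 now {2, 12}
Step 13: union(5, 11) -> merged; set of 5 now {5, 11}
Step 14: find(11) -> no change; set of 11 is {5, 11}
Step 15: union(0, 1) -> merged; set of 0 now {0, 1, 3}
Component of 4: {4, 6}

Answer: 4, 6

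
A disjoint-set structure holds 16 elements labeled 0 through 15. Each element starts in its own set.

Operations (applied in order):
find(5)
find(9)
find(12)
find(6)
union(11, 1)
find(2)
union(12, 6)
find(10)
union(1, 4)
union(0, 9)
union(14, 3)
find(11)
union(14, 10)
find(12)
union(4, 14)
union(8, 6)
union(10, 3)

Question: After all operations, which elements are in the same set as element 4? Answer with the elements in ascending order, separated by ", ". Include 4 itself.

Answer: 1, 3, 4, 10, 11, 14

Derivation:
Step 1: find(5) -> no change; set of 5 is {5}
Step 2: find(9) -> no change; set of 9 is {9}
Step 3: find(12) -> no change; set of 12 is {12}
Step 4: find(6) -> no change; set of 6 is {6}
Step 5: union(11, 1) -> merged; set of 11 now {1, 11}
Step 6: find(2) -> no change; set of 2 is {2}
Step 7: union(12, 6) -> merged; set of 12 now {6, 12}
Step 8: find(10) -> no change; set of 10 is {10}
Step 9: union(1, 4) -> merged; set of 1 now {1, 4, 11}
Step 10: union(0, 9) -> merged; set of 0 now {0, 9}
Step 11: union(14, 3) -> merged; set of 14 now {3, 14}
Step 12: find(11) -> no change; set of 11 is {1, 4, 11}
Step 13: union(14, 10) -> merged; set of 14 now {3, 10, 14}
Step 14: find(12) -> no change; set of 12 is {6, 12}
Step 15: union(4, 14) -> merged; set of 4 now {1, 3, 4, 10, 11, 14}
Step 16: union(8, 6) -> merged; set of 8 now {6, 8, 12}
Step 17: union(10, 3) -> already same set; set of 10 now {1, 3, 4, 10, 11, 14}
Component of 4: {1, 3, 4, 10, 11, 14}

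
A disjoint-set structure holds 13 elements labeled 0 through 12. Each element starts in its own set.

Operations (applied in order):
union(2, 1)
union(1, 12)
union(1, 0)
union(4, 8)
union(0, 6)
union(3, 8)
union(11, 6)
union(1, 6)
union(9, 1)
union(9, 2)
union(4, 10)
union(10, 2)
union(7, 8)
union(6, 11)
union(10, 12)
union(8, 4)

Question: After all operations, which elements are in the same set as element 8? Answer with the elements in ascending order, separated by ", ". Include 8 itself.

Step 1: union(2, 1) -> merged; set of 2 now {1, 2}
Step 2: union(1, 12) -> merged; set of 1 now {1, 2, 12}
Step 3: union(1, 0) -> merged; set of 1 now {0, 1, 2, 12}
Step 4: union(4, 8) -> merged; set of 4 now {4, 8}
Step 5: union(0, 6) -> merged; set of 0 now {0, 1, 2, 6, 12}
Step 6: union(3, 8) -> merged; set of 3 now {3, 4, 8}
Step 7: union(11, 6) -> merged; set of 11 now {0, 1, 2, 6, 11, 12}
Step 8: union(1, 6) -> already same set; set of 1 now {0, 1, 2, 6, 11, 12}
Step 9: union(9, 1) -> merged; set of 9 now {0, 1, 2, 6, 9, 11, 12}
Step 10: union(9, 2) -> already same set; set of 9 now {0, 1, 2, 6, 9, 11, 12}
Step 11: union(4, 10) -> merged; set of 4 now {3, 4, 8, 10}
Step 12: union(10, 2) -> merged; set of 10 now {0, 1, 2, 3, 4, 6, 8, 9, 10, 11, 12}
Step 13: union(7, 8) -> merged; set of 7 now {0, 1, 2, 3, 4, 6, 7, 8, 9, 10, 11, 12}
Step 14: union(6, 11) -> already same set; set of 6 now {0, 1, 2, 3, 4, 6, 7, 8, 9, 10, 11, 12}
Step 15: union(10, 12) -> already same set; set of 10 now {0, 1, 2, 3, 4, 6, 7, 8, 9, 10, 11, 12}
Step 16: union(8, 4) -> already same set; set of 8 now {0, 1, 2, 3, 4, 6, 7, 8, 9, 10, 11, 12}
Component of 8: {0, 1, 2, 3, 4, 6, 7, 8, 9, 10, 11, 12}

Answer: 0, 1, 2, 3, 4, 6, 7, 8, 9, 10, 11, 12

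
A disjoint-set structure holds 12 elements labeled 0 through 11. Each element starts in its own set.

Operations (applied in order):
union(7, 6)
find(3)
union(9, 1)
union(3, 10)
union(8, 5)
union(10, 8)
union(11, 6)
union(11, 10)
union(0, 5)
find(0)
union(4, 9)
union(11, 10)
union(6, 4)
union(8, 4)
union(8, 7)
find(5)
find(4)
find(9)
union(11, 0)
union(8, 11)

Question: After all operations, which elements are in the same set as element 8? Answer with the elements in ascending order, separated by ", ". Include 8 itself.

Step 1: union(7, 6) -> merged; set of 7 now {6, 7}
Step 2: find(3) -> no change; set of 3 is {3}
Step 3: union(9, 1) -> merged; set of 9 now {1, 9}
Step 4: union(3, 10) -> merged; set of 3 now {3, 10}
Step 5: union(8, 5) -> merged; set of 8 now {5, 8}
Step 6: union(10, 8) -> merged; set of 10 now {3, 5, 8, 10}
Step 7: union(11, 6) -> merged; set of 11 now {6, 7, 11}
Step 8: union(11, 10) -> merged; set of 11 now {3, 5, 6, 7, 8, 10, 11}
Step 9: union(0, 5) -> merged; set of 0 now {0, 3, 5, 6, 7, 8, 10, 11}
Step 10: find(0) -> no change; set of 0 is {0, 3, 5, 6, 7, 8, 10, 11}
Step 11: union(4, 9) -> merged; set of 4 now {1, 4, 9}
Step 12: union(11, 10) -> already same set; set of 11 now {0, 3, 5, 6, 7, 8, 10, 11}
Step 13: union(6, 4) -> merged; set of 6 now {0, 1, 3, 4, 5, 6, 7, 8, 9, 10, 11}
Step 14: union(8, 4) -> already same set; set of 8 now {0, 1, 3, 4, 5, 6, 7, 8, 9, 10, 11}
Step 15: union(8, 7) -> already same set; set of 8 now {0, 1, 3, 4, 5, 6, 7, 8, 9, 10, 11}
Step 16: find(5) -> no change; set of 5 is {0, 1, 3, 4, 5, 6, 7, 8, 9, 10, 11}
Step 17: find(4) -> no change; set of 4 is {0, 1, 3, 4, 5, 6, 7, 8, 9, 10, 11}
Step 18: find(9) -> no change; set of 9 is {0, 1, 3, 4, 5, 6, 7, 8, 9, 10, 11}
Step 19: union(11, 0) -> already same set; set of 11 now {0, 1, 3, 4, 5, 6, 7, 8, 9, 10, 11}
Step 20: union(8, 11) -> already same set; set of 8 now {0, 1, 3, 4, 5, 6, 7, 8, 9, 10, 11}
Component of 8: {0, 1, 3, 4, 5, 6, 7, 8, 9, 10, 11}

Answer: 0, 1, 3, 4, 5, 6, 7, 8, 9, 10, 11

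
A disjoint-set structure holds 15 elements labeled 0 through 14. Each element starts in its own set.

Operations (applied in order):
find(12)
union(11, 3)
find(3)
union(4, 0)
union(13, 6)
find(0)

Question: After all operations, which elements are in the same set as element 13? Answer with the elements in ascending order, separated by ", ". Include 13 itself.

Answer: 6, 13

Derivation:
Step 1: find(12) -> no change; set of 12 is {12}
Step 2: union(11, 3) -> merged; set of 11 now {3, 11}
Step 3: find(3) -> no change; set of 3 is {3, 11}
Step 4: union(4, 0) -> merged; set of 4 now {0, 4}
Step 5: union(13, 6) -> merged; set of 13 now {6, 13}
Step 6: find(0) -> no change; set of 0 is {0, 4}
Component of 13: {6, 13}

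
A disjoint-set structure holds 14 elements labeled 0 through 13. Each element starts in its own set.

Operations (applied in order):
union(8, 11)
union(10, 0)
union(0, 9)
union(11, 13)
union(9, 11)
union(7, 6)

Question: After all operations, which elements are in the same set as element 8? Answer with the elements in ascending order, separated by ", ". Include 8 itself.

Answer: 0, 8, 9, 10, 11, 13

Derivation:
Step 1: union(8, 11) -> merged; set of 8 now {8, 11}
Step 2: union(10, 0) -> merged; set of 10 now {0, 10}
Step 3: union(0, 9) -> merged; set of 0 now {0, 9, 10}
Step 4: union(11, 13) -> merged; set of 11 now {8, 11, 13}
Step 5: union(9, 11) -> merged; set of 9 now {0, 8, 9, 10, 11, 13}
Step 6: union(7, 6) -> merged; set of 7 now {6, 7}
Component of 8: {0, 8, 9, 10, 11, 13}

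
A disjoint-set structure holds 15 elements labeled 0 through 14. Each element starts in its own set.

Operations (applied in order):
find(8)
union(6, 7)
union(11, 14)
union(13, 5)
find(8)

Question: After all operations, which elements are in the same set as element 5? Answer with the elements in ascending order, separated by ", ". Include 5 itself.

Answer: 5, 13

Derivation:
Step 1: find(8) -> no change; set of 8 is {8}
Step 2: union(6, 7) -> merged; set of 6 now {6, 7}
Step 3: union(11, 14) -> merged; set of 11 now {11, 14}
Step 4: union(13, 5) -> merged; set of 13 now {5, 13}
Step 5: find(8) -> no change; set of 8 is {8}
Component of 5: {5, 13}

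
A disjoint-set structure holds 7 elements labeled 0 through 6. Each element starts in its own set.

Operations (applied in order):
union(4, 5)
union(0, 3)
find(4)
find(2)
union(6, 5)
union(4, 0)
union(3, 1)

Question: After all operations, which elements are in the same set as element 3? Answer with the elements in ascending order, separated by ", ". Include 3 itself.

Answer: 0, 1, 3, 4, 5, 6

Derivation:
Step 1: union(4, 5) -> merged; set of 4 now {4, 5}
Step 2: union(0, 3) -> merged; set of 0 now {0, 3}
Step 3: find(4) -> no change; set of 4 is {4, 5}
Step 4: find(2) -> no change; set of 2 is {2}
Step 5: union(6, 5) -> merged; set of 6 now {4, 5, 6}
Step 6: union(4, 0) -> merged; set of 4 now {0, 3, 4, 5, 6}
Step 7: union(3, 1) -> merged; set of 3 now {0, 1, 3, 4, 5, 6}
Component of 3: {0, 1, 3, 4, 5, 6}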